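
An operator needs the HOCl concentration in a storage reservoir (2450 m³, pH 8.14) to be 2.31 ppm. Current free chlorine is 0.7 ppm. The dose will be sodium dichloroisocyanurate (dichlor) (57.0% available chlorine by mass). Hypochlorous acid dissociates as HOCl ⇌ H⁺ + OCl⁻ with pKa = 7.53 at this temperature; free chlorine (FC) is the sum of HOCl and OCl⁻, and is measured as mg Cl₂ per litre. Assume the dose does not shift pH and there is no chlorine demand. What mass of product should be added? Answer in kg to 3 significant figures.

Volume: 2450 m³ = 2,450,000 L.
[OCl⁻]/[HOCl] = 10^(pH − pKa) = 10^(8.14 − 7.53) = 4.074; fraction as HOCl = 1/(1 + 4.074) = 0.1971.
Free chlorine required for 2.31 ppm HOCl: 2.31 / 0.1971 = 11.72 ppm.
FC to add: 11.72 − 0.7 = 11.02 mg/L as Cl₂.
Cl₂ equivalent: 11.02 mg/L × 2,450,000 L = 27,000 g.
Product at 57.0% available Cl: 27,000 / 0.57 = 47,370 g.

47.4 kg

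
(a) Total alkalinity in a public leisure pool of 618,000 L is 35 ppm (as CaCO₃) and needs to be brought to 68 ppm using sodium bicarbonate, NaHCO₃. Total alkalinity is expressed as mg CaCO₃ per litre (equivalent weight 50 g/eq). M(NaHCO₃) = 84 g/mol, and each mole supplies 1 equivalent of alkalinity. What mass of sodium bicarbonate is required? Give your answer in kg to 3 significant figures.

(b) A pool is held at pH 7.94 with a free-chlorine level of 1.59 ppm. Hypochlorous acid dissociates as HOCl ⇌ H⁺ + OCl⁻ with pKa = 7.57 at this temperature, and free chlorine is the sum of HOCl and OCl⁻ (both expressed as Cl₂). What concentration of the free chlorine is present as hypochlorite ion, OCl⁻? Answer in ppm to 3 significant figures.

(a) Alkalinity to add: (68 − 35) = 33 mg/L as CaCO₃ × 618,000 L = 20,390 g as CaCO₃.
(a) Equivalents: 20,390 g ÷ 50 g/eq = 407.9 eq.
(a) NaHCO₃ supplies 1 eq per mole → 407.9 mol.
(a) Mass: 407.9 mol × 84 g/mol = 34,260 g.

(b) [OCl⁻]/[HOCl] = 10^(pH − pKa) = 10^(7.94 − 7.57) = 10^0.37 = 2.344.
(b) Fraction as HOCl = 1 / (1 + 2.344) = 0.299.
(b) OCl⁻ = (1 − 0.299) × 1.59 ppm = 1.115 ppm.

(a) 34.3 kg; (b) 1.11 ppm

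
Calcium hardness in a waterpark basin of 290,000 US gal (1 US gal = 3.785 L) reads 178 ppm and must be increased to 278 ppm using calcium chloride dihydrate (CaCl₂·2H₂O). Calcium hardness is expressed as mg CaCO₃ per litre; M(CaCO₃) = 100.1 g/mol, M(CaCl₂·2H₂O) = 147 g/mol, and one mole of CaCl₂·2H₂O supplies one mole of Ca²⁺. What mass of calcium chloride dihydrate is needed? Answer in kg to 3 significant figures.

161 kg

Volume: 290,000 US gal × 3.785 L/gal = 1,097,650 L.
Hardness to add: (278 − 178) = 100 mg/L as CaCO₃ × 1,097,650 L = 109,800 g as CaCO₃.
Moles of Ca²⁺ (1 mol Ca²⁺ ≡ 1 mol CaCO₃): 109,800 / 100.1 g/mol = 1097 mol.
Mass of CaCl₂·2H₂O: 1097 × 147 = 161,200 g.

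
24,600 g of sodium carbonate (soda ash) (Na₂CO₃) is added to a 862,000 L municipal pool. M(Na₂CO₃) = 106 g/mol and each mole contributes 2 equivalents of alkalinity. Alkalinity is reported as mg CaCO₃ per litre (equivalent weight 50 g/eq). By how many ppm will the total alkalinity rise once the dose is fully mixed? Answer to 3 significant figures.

26.9 ppm

Moles of Na₂CO₃: 24,600 g ÷ 106 g/mol = 232.1 mol → 464.2 eq of alkalinity.
As CaCO₃: 464.2 eq × 50 g/eq = 23,210 g.
Rise: 23,210 g / 862,000 L × 1000 = 26.92 mg/L.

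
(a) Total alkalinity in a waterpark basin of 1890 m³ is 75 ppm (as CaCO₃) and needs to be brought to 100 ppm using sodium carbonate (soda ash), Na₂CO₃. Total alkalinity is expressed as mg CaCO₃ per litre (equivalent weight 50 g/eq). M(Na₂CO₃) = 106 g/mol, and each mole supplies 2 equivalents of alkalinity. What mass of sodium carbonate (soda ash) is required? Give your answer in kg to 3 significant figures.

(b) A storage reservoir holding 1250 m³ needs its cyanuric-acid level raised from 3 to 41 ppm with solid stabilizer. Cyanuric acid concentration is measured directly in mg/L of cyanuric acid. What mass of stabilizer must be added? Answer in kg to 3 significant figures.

(a) 50.1 kg; (b) 47.5 kg

(a) Volume: 1890 m³ = 1,890,000 L.
(a) Alkalinity to add: (100 − 75) = 25 mg/L as CaCO₃ × 1,890,000 L = 47,250 g as CaCO₃.
(a) Equivalents: 47,250 g ÷ 50 g/eq = 945 eq.
(a) Each mole of Na₂CO₃ supplies 2 eq, so 945 / 2 = 472.5 mol.
(a) Mass: 472.5 mol × 106 g/mol = 50,080 g.

(b) Volume: 1250 m³ = 1,250,000 L.
(b) CYA to add: (41 − 3) = 38 mg/L × 1,250,000 L = 47,500 g cyanuric acid.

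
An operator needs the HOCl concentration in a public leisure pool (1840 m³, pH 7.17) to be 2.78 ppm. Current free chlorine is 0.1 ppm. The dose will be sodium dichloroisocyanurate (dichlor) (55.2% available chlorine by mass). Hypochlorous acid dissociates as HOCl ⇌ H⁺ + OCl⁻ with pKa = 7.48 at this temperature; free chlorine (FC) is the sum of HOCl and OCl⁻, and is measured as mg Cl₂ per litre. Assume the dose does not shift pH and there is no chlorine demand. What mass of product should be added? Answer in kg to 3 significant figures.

13.5 kg

Volume: 1840 m³ = 1,840,000 L.
[OCl⁻]/[HOCl] = 10^(pH − pKa) = 10^(7.17 − 7.48) = 0.4898; fraction as HOCl = 1/(1 + 0.4898) = 0.6712.
Free chlorine required for 2.78 ppm HOCl: 2.78 / 0.6712 = 4.142 ppm.
FC to add: 4.142 − 0.1 = 4.042 mg/L as Cl₂.
Cl₂ equivalent: 4.042 mg/L × 1,840,000 L = 7437 g.
Product at 55.2% available Cl: 7437 / 0.552 = 13,470 g.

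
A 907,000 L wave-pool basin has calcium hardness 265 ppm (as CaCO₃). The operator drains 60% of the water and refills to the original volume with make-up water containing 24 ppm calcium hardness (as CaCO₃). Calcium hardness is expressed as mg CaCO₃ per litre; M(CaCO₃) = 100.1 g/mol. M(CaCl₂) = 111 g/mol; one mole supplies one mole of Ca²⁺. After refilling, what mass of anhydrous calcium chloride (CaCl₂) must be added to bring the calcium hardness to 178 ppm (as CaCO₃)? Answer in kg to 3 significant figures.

After draining 60% and refilling: 265 × 0.40 + 24 × 0.60 = 120.4 ppm.
Deficit to target: 178 − 120.4 = 57.6 mg/L.
As CaCO₃: 57.6 mg/L × 907,000 L = 52,240 g; ÷ 100.1 = 521.9 mol Ca²⁺.
Mass: 521.9 × 111 = 57,930 g.

57.9 kg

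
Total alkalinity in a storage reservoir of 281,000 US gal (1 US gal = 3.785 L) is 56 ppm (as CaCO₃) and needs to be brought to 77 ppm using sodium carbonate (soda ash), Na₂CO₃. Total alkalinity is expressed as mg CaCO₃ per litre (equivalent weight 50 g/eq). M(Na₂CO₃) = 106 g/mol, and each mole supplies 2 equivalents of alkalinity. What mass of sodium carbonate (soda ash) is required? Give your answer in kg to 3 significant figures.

Volume: 281,000 US gal × 3.785 L/gal = 1,063,585 L.
Alkalinity to add: (77 − 56) = 21 mg/L as CaCO₃ × 1,063,585 L = 22,340 g as CaCO₃.
Equivalents: 22,340 g ÷ 50 g/eq = 446.7 eq.
Each mole of Na₂CO₃ supplies 2 eq, so 446.7 / 2 = 223.4 mol.
Mass: 223.4 mol × 106 g/mol = 23,680 g.

23.7 kg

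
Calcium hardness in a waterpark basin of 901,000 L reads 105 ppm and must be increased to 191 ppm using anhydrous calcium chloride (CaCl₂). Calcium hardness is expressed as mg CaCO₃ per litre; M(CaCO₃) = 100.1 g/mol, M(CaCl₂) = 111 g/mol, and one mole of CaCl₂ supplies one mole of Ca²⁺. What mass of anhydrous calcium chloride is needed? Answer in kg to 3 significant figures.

Hardness to add: (191 − 105) = 86 mg/L as CaCO₃ × 901,000 L = 77,490 g as CaCO₃.
Moles of Ca²⁺ (1 mol Ca²⁺ ≡ 1 mol CaCO₃): 77,490 / 100.1 g/mol = 774.1 mol.
Mass of CaCl₂: 774.1 × 111 = 85,920 g.

85.9 kg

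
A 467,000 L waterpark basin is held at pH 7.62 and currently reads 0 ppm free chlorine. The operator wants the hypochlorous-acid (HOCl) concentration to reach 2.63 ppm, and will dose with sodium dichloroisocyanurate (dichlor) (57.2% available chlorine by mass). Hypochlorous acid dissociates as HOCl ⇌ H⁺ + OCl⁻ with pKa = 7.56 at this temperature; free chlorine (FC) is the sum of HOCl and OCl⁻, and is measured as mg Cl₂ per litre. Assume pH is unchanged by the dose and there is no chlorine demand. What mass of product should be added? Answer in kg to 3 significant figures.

4.61 kg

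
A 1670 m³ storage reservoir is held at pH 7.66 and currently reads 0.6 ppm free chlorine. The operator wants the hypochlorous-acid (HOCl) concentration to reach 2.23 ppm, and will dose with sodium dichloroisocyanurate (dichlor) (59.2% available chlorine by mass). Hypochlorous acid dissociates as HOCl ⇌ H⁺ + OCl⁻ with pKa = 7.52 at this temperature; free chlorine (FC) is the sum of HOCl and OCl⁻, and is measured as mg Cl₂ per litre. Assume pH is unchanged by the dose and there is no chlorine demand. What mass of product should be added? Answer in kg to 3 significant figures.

Volume: 1670 m³ = 1,670,000 L.
[OCl⁻]/[HOCl] = 10^(pH − pKa) = 10^(7.66 − 7.52) = 1.38; fraction as HOCl = 1/(1 + 1.38) = 0.4201.
Free chlorine required for 2.23 ppm HOCl: 2.23 / 0.4201 = 5.308 ppm.
FC to add: 5.308 − 0.6 = 4.708 mg/L as Cl₂.
Cl₂ equivalent: 4.708 mg/L × 1,670,000 L = 7863 g.
Product at 59.2% available Cl: 7863 / 0.592 = 13,280 g.

13.3 kg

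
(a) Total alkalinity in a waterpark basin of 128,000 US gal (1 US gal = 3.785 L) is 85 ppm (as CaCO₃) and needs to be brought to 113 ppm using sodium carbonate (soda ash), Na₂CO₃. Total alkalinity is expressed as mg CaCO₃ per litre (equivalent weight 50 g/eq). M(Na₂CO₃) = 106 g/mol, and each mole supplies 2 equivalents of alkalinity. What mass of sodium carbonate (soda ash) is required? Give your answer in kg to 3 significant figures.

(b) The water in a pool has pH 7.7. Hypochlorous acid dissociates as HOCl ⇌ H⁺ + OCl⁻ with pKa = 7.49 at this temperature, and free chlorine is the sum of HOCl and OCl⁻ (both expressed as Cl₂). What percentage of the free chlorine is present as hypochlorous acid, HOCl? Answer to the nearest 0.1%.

(a) 14.4 kg; (b) 38.1%

(a) Volume: 128,000 US gal × 3.785 L/gal = 484,480 L.
(a) Alkalinity to add: (113 − 85) = 28 mg/L as CaCO₃ × 484,480 L = 13,570 g as CaCO₃.
(a) Equivalents: 13,570 g ÷ 50 g/eq = 271.3 eq.
(a) Each mole of Na₂CO₃ supplies 2 eq, so 271.3 / 2 = 135.7 mol.
(a) Mass: 135.7 mol × 106 g/mol = 14,380 g.

(b) [OCl⁻]/[HOCl] = 10^(pH − pKa) = 10^(7.7 − 7.49) = 10^0.21 = 1.622.
(b) Fraction as HOCl = 1 / (1 + 1.622) = 0.3814.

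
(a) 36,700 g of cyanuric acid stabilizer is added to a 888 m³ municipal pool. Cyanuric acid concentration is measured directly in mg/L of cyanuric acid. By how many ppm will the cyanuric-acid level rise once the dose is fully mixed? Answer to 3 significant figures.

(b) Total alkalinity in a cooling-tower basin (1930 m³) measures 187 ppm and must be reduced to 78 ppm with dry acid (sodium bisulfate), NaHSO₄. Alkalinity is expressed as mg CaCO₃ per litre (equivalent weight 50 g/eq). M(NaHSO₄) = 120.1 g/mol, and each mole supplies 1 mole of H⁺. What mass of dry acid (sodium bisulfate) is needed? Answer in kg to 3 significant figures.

(a) Volume: 888 m³ = 888,000 L.
(a) Rise: 36,700 g / 888,000 L × 1000 = 41.33 mg/L.

(b) Volume: 1930 m³ = 1,930,000 L.
(b) Alkalinity to neutralize: (187 − 78) = 109 mg/L as CaCO₃ × 1,930,000 L = 210,400 g as CaCO₃.
(b) Equivalents of H⁺ required: 210,400 ÷ 50 g/eq = 4207 eq = 4207 mol NaHSO₄.
(b) Mass of NaHSO₄: 4207 × 120.1 = 505,300 g.

(a) 41.3 ppm; (b) 505 kg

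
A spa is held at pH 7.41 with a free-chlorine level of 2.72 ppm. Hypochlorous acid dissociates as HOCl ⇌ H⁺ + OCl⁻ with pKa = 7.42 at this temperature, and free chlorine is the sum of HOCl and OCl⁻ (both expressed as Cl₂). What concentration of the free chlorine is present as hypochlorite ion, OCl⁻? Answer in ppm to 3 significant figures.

1.34 ppm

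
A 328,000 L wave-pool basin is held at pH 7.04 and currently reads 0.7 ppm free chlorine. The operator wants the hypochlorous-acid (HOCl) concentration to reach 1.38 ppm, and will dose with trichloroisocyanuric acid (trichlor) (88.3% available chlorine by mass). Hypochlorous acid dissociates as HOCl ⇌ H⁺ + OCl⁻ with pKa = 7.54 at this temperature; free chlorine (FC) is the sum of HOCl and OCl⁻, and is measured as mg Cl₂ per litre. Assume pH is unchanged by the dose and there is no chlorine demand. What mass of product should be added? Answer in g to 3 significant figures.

[OCl⁻]/[HOCl] = 10^(pH − pKa) = 10^(7.04 − 7.54) = 0.3162; fraction as HOCl = 1/(1 + 0.3162) = 0.7597.
Free chlorine required for 1.38 ppm HOCl: 1.38 / 0.7597 = 1.816 ppm.
FC to add: 1.816 − 0.7 = 1.116 mg/L as Cl₂.
Cl₂ equivalent: 1.116 mg/L × 328,000 L = 366.2 g.
Product at 88.3% available Cl: 366.2 / 0.883 = 414.7 g.

415 g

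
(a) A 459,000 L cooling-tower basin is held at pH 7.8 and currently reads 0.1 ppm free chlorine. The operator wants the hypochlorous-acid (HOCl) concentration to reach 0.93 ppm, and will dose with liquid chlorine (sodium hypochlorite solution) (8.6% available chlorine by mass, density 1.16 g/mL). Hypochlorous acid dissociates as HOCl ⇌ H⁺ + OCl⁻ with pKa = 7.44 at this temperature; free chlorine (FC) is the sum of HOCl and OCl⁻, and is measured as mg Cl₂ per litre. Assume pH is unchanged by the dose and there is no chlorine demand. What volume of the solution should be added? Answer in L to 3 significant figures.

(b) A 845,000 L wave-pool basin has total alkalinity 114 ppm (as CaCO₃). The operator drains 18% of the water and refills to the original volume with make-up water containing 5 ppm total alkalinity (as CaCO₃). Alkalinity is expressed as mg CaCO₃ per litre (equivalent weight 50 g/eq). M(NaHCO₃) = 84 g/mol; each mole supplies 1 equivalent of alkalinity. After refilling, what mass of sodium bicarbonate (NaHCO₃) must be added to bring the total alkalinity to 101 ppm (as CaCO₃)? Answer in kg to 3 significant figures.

(a) 13.6 L; (b) 9.40 kg

(a) [OCl⁻]/[HOCl] = 10^(pH − pKa) = 10^(7.8 − 7.44) = 2.291; fraction as HOCl = 1/(1 + 2.291) = 0.3039.
(a) Free chlorine required for 0.93 ppm HOCl: 0.93 / 0.3039 = 3.061 ppm.
(a) FC to add: 3.061 − 0.1 = 2.961 mg/L as Cl₂.
(a) Cl₂ equivalent: 2.961 mg/L × 459,000 L = 1359 g.
(a) Product at 8.6% available Cl: 1359 / 0.086 = 15,800 g.
(a) Volume: 15,800 g ÷ 1.16 g/mL = 13,620 mL.

(b) After draining 18% and refilling: 114 × 0.82 + 5 × 0.18 = 94.38 ppm.
(b) Deficit to target: 101 − 94.38 = 6.62 mg/L.
(b) As CaCO₃: 6.62 mg/L × 845,000 L = 5594 g; ÷ 50 g/eq ÷ 1 = 111.9 mol NaHCO₃.
(b) Mass: 111.9 × 84 = 9398 g.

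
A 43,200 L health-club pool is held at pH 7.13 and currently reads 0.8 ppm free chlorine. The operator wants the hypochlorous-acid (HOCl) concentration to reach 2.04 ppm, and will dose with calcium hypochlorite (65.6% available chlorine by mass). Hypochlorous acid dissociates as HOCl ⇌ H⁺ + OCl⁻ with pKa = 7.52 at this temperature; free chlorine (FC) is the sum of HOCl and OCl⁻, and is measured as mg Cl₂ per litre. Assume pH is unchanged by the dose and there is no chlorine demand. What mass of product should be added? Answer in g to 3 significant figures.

[OCl⁻]/[HOCl] = 10^(pH − pKa) = 10^(7.13 − 7.52) = 0.4074; fraction as HOCl = 1/(1 + 0.4074) = 0.7105.
Free chlorine required for 2.04 ppm HOCl: 2.04 / 0.7105 = 2.871 ppm.
FC to add: 2.871 − 0.8 = 2.071 mg/L as Cl₂.
Cl₂ equivalent: 2.071 mg/L × 43,200 L = 89.47 g.
Product at 65.6% available Cl: 89.47 / 0.656 = 136.4 g.

136 g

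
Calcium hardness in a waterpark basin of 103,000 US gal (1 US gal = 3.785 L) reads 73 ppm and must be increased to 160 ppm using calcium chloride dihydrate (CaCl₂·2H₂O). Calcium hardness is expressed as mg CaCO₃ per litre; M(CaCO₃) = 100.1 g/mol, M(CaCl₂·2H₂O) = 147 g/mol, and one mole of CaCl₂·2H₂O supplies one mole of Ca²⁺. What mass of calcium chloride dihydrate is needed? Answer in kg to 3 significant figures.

49.8 kg

Volume: 103,000 US gal × 3.785 L/gal = 389,855 L.
Hardness to add: (160 − 73) = 87 mg/L as CaCO₃ × 389,855 L = 33,920 g as CaCO₃.
Moles of Ca²⁺ (1 mol Ca²⁺ ≡ 1 mol CaCO₃): 33,920 / 100.1 g/mol = 338.8 mol.
Mass of CaCl₂·2H₂O: 338.8 × 147 = 49,810 g.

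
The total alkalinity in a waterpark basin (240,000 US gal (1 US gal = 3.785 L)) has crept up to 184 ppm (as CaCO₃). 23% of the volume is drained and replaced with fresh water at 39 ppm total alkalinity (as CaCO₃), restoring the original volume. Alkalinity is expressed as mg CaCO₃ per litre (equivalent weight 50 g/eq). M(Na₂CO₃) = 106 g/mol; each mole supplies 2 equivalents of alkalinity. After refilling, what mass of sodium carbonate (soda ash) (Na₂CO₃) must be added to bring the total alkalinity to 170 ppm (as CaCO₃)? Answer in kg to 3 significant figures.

18.6 kg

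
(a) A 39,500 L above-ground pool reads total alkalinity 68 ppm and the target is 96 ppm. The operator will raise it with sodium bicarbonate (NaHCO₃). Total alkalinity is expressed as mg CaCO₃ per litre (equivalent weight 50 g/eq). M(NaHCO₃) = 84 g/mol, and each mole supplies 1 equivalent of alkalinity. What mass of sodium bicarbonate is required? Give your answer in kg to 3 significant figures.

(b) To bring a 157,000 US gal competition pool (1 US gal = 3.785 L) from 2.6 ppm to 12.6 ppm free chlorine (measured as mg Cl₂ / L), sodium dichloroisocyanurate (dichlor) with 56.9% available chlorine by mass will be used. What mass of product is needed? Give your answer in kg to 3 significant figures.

(a) Alkalinity to add: (96 − 68) = 28 mg/L as CaCO₃ × 39,500 L = 1106 g as CaCO₃.
(a) Equivalents: 1106 g ÷ 50 g/eq = 22.12 eq.
(a) NaHCO₃ supplies 1 eq per mole → 22.12 mol.
(a) Mass: 22.12 mol × 84 g/mol = 1858 g.

(b) Volume: 157,000 US gal × 3.785 L/gal = 594,245 L.
(b) Chlorine deficit: 12.6 − 2.6 = 10 ppm = 10 mg/L as Cl₂.
(b) Cl₂ equivalent needed: 10 mg/L × 594,245 L = 5,942,000 mg = 5942 g.
(b) Product at 56.9% available chlorine: 5942 / 0.569 = 10,440 g.

(a) 1.86 kg; (b) 10.4 kg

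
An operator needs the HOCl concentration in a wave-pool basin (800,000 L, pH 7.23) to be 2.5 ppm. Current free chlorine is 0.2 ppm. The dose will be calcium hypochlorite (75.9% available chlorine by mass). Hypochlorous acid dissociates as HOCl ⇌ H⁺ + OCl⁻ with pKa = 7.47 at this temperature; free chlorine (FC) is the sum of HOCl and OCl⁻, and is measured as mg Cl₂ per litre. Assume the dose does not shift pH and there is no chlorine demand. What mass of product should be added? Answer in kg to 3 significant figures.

3.94 kg

[OCl⁻]/[HOCl] = 10^(pH − pKa) = 10^(7.23 − 7.47) = 0.5754; fraction as HOCl = 1/(1 + 0.5754) = 0.6347.
Free chlorine required for 2.5 ppm HOCl: 2.5 / 0.6347 = 3.939 ppm.
FC to add: 3.939 − 0.2 = 3.739 mg/L as Cl₂.
Cl₂ equivalent: 3.739 mg/L × 800,000 L = 2991 g.
Product at 75.9% available Cl: 2991 / 0.759 = 3941 g.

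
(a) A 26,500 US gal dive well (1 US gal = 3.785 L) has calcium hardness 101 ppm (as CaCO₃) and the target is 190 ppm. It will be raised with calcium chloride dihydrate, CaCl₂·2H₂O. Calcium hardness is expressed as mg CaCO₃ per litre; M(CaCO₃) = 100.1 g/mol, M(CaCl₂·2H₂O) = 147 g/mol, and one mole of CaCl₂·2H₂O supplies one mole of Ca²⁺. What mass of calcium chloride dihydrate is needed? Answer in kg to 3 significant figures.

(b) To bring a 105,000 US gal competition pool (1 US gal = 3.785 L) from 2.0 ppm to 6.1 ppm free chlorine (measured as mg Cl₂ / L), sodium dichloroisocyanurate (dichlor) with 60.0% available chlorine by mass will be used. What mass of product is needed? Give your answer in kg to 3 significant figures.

(a) Volume: 26,500 US gal × 3.785 L/gal = 100,302 L.
(a) Hardness to add: (190 − 101) = 89 mg/L as CaCO₃ × 100,302 L = 8927 g as CaCO₃.
(a) Moles of Ca²⁺ (1 mol Ca²⁺ ≡ 1 mol CaCO₃): 8927 / 100.1 g/mol = 89.18 mol.
(a) Mass of CaCl₂·2H₂O: 89.18 × 147 = 13,110 g.

(b) Volume: 105,000 US gal × 3.785 L/gal = 397,425 L.
(b) Chlorine deficit: 6.1 − 2.0 = 4.1 ppm = 4.1 mg/L as Cl₂.
(b) Cl₂ equivalent needed: 4.1 mg/L × 397,425 L = 1,629,000 mg = 1629 g.
(b) Product at 60.0% available chlorine: 1629 / 0.6 = 2716 g.

(a) 13.1 kg; (b) 2.72 kg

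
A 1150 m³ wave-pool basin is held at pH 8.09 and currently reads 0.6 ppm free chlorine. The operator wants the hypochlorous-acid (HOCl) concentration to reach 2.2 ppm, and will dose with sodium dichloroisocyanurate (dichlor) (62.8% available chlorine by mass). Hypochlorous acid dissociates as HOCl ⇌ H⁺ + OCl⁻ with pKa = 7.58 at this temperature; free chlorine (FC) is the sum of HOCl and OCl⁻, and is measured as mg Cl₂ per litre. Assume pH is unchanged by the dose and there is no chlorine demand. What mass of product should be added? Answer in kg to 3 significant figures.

Volume: 1150 m³ = 1,150,000 L.
[OCl⁻]/[HOCl] = 10^(pH − pKa) = 10^(8.09 − 7.58) = 3.236; fraction as HOCl = 1/(1 + 3.236) = 0.2361.
Free chlorine required for 2.2 ppm HOCl: 2.2 / 0.2361 = 9.319 ppm.
FC to add: 9.319 − 0.6 = 8.719 mg/L as Cl₂.
Cl₂ equivalent: 8.719 mg/L × 1,150,000 L = 10,030 g.
Product at 62.8% available Cl: 10,030 / 0.628 = 15,970 g.

16.0 kg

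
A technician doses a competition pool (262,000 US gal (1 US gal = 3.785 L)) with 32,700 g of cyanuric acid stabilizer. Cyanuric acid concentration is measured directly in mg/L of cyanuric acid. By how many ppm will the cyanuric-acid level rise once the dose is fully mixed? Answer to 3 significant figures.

33.0 ppm

Volume: 262,000 US gal × 3.785 L/gal = 991,670 L.
Rise: 32,700 g / 991,670 L × 1000 = 32.97 mg/L.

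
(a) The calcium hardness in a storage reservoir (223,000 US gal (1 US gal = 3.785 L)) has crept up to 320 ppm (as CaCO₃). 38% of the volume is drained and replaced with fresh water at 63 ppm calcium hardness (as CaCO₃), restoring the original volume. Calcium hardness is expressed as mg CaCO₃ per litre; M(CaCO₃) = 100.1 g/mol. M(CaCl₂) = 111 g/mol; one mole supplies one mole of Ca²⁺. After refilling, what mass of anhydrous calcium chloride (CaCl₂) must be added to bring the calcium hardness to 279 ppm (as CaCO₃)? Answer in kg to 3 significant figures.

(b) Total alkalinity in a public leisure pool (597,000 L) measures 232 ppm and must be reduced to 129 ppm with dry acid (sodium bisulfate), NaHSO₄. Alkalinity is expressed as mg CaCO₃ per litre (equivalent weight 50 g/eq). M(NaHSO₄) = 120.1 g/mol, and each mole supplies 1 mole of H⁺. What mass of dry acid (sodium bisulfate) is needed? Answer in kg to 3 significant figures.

(a) Volume: 223,000 US gal × 3.785 L/gal = 844,055 L.
(a) After draining 38% and refilling: 320 × 0.62 + 63 × 0.38 = 222.34 ppm.
(a) Deficit to target: 279 − 222.34 = 56.66 mg/L.
(a) As CaCO₃: 56.66 mg/L × 844,055 L = 47,820 g; ÷ 100.1 = 477.8 mol Ca²⁺.
(a) Mass: 477.8 × 111 = 53,030 g.

(b) Alkalinity to neutralize: (232 − 129) = 103 mg/L as CaCO₃ × 597,000 L = 61,490 g as CaCO₃.
(b) Equivalents of H⁺ required: 61,490 ÷ 50 g/eq = 1230 eq = 1230 mol NaHSO₄.
(b) Mass of NaHSO₄: 1230 × 120.1 = 147,700 g.

(a) 53.0 kg; (b) 148 kg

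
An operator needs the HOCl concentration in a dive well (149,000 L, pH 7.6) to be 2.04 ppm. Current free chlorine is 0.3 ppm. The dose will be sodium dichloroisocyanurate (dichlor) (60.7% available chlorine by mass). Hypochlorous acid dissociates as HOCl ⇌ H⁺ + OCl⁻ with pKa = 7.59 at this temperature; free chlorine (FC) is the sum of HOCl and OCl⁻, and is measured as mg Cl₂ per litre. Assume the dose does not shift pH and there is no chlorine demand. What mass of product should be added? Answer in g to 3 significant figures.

940 g

[OCl⁻]/[HOCl] = 10^(pH − pKa) = 10^(7.6 − 7.59) = 1.023; fraction as HOCl = 1/(1 + 1.023) = 0.4942.
Free chlorine required for 2.04 ppm HOCl: 2.04 / 0.4942 = 4.128 ppm.
FC to add: 4.128 − 0.3 = 3.828 mg/L as Cl₂.
Cl₂ equivalent: 3.828 mg/L × 149,000 L = 570.3 g.
Product at 60.7% available Cl: 570.3 / 0.607 = 939.5 g.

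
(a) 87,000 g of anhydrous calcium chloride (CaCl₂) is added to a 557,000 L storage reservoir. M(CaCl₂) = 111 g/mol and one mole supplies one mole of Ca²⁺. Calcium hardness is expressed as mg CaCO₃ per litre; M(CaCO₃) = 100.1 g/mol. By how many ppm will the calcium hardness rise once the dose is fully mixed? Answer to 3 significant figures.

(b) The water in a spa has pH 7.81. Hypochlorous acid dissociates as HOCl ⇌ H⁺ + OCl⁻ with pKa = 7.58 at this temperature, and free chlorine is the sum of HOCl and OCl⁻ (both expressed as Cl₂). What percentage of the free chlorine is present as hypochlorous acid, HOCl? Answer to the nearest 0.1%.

(a) Moles of Ca²⁺: 87,000 g ÷ 111 g/mol = 783.8 mol.
(a) As CaCO₃: 783.8 mol × 100.1 g/mol = 78,460 g.
(a) Rise: 78,460 g / 557,000 L × 1000 = 140.9 mg/L.

(b) [OCl⁻]/[HOCl] = 10^(pH − pKa) = 10^(7.81 − 7.58) = 10^0.23 = 1.698.
(b) Fraction as HOCl = 1 / (1 + 1.698) = 0.3706.

(a) 141 ppm; (b) 37.1%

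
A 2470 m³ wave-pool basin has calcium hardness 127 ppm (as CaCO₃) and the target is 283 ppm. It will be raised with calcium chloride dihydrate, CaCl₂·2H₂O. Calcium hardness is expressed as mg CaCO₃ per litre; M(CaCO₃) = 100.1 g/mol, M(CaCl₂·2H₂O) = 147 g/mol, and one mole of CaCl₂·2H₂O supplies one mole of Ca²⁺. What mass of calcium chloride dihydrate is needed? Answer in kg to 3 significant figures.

566 kg

Volume: 2470 m³ = 2,470,000 L.
Hardness to add: (283 − 127) = 156 mg/L as CaCO₃ × 2,470,000 L = 385,300 g as CaCO₃.
Moles of Ca²⁺ (1 mol Ca²⁺ ≡ 1 mol CaCO₃): 385,300 / 100.1 g/mol = 3849 mol.
Mass of CaCl₂·2H₂O: 3849 × 147 = 565,900 g.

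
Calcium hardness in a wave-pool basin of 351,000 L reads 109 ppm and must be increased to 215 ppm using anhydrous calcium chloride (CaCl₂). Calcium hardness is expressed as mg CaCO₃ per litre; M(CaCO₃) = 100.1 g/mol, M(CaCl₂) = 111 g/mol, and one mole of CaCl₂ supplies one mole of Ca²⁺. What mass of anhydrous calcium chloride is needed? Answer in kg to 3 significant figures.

41.3 kg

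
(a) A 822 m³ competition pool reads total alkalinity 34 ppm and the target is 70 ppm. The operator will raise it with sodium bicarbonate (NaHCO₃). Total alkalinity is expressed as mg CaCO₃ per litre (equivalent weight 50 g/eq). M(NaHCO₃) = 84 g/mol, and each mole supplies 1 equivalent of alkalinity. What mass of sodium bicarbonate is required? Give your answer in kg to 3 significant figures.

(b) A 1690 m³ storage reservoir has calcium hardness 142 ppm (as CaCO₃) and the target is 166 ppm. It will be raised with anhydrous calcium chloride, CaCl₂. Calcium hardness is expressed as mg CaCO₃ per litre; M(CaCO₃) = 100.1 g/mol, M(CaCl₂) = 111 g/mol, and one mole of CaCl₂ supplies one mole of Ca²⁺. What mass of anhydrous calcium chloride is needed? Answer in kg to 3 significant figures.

(a) Volume: 822 m³ = 822,000 L.
(a) Alkalinity to add: (70 − 34) = 36 mg/L as CaCO₃ × 822,000 L = 29,590 g as CaCO₃.
(a) Equivalents: 29,590 g ÷ 50 g/eq = 591.8 eq.
(a) NaHCO₃ supplies 1 eq per mole → 591.8 mol.
(a) Mass: 591.8 mol × 84 g/mol = 49,710 g.

(b) Volume: 1690 m³ = 1,690,000 L.
(b) Hardness to add: (166 − 142) = 24 mg/L as CaCO₃ × 1,690,000 L = 40,560 g as CaCO₃.
(b) Moles of Ca²⁺ (1 mol Ca²⁺ ≡ 1 mol CaCO₃): 40,560 / 100.1 g/mol = 405.2 mol.
(b) Mass of CaCl₂: 405.2 × 111 = 44,980 g.

(a) 49.7 kg; (b) 45.0 kg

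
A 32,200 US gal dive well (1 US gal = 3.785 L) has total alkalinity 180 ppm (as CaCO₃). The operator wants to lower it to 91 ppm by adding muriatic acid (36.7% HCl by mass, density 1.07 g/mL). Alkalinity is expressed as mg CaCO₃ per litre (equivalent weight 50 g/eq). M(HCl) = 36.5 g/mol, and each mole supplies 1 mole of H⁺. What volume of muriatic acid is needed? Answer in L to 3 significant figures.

20.2 L

Volume: 32,200 US gal × 3.785 L/gal = 121,877 L.
Alkalinity to neutralize: (180 − 91) = 89 mg/L as CaCO₃ × 121,877 L = 10,850 g as CaCO₃.
Equivalents of H⁺ required: 10,850 ÷ 50 g/eq = 216.9 eq = 216.9 mol HCl.
Mass of HCl: 216.9 × 36.5 = 7918 g.
Mass of 36.7% solution: 7918 / 0.367 = 21,580 g.
Volume: 21,580 g ÷ 1.07 g/mL = 20,160 mL.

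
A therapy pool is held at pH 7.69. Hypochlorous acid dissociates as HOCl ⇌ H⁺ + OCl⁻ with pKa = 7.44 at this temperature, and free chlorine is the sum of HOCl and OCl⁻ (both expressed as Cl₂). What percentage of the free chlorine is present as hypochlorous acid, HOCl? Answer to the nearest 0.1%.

36.0%

[OCl⁻]/[HOCl] = 10^(pH − pKa) = 10^(7.69 − 7.44) = 10^0.25 = 1.778.
Fraction as HOCl = 1 / (1 + 1.778) = 0.3599.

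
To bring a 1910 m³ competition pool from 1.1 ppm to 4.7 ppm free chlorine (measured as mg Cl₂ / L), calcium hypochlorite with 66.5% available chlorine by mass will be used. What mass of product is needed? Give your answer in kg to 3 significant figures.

Volume: 1910 m³ = 1,910,000 L.
Chlorine deficit: 4.7 − 1.1 = 3.6 ppm = 3.6 mg/L as Cl₂.
Cl₂ equivalent needed: 3.6 mg/L × 1,910,000 L = 6,876,000 mg = 6876 g.
Product at 66.5% available chlorine: 6876 / 0.665 = 10,340 g.

10.3 kg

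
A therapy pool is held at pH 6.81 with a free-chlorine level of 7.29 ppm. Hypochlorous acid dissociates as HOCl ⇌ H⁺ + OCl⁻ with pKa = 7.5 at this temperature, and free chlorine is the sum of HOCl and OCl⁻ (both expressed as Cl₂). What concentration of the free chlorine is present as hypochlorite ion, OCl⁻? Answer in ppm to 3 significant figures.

1.24 ppm

[OCl⁻]/[HOCl] = 10^(pH − pKa) = 10^(6.81 − 7.5) = 10^-0.69 = 0.2042.
Fraction as HOCl = 1 / (1 + 0.2042) = 0.8304.
OCl⁻ = (1 − 0.8304) × 7.29 ppm = 1.236 ppm.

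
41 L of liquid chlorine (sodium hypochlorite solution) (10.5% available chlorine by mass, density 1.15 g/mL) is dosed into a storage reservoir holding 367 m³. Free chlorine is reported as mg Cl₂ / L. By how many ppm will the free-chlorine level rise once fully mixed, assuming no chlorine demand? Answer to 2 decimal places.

Volume: 367 m³ = 367,000 L.
Mass of solution: 41 L × 1000 mL/L × 1.15 g/mL = 47,150 g.
Available chlorine delivered: 47,150 g × 0.105 = 4951 g as Cl₂.
Concentration rise: 4951 g / 367,000 L = 13.49 mg/L = 13.49 ppm.

13.49 ppm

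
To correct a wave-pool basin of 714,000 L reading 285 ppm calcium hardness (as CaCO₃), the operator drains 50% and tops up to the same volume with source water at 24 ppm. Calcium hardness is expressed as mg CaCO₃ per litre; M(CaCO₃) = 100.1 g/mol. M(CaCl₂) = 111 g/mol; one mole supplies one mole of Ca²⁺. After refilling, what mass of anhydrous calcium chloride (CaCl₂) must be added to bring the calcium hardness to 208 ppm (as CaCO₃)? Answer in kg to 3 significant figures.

After draining 50% and refilling: 285 × 0.50 + 24 × 0.50 = 154.5 ppm.
Deficit to target: 208 − 154.5 = 53.5 mg/L.
As CaCO₃: 53.5 mg/L × 714,000 L = 38,200 g; ÷ 100.1 = 381.6 mol Ca²⁺.
Mass: 381.6 × 111 = 42,360 g.

42.4 kg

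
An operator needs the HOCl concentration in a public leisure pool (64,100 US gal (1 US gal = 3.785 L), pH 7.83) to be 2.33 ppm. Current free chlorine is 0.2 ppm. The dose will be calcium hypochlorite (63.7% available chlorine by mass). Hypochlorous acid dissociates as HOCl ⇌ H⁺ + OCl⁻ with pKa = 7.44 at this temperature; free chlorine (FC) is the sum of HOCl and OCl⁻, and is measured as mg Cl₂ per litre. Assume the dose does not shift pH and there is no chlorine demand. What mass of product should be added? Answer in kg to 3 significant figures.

2.99 kg

Volume: 64,100 US gal × 3.785 L/gal = 242,618 L.
[OCl⁻]/[HOCl] = 10^(pH − pKa) = 10^(7.83 − 7.44) = 2.455; fraction as HOCl = 1/(1 + 2.455) = 0.2895.
Free chlorine required for 2.33 ppm HOCl: 2.33 / 0.2895 = 8.049 ppm.
FC to add: 8.049 − 0.2 = 7.849 mg/L as Cl₂.
Cl₂ equivalent: 7.849 mg/L × 242,618 L = 1904 g.
Product at 63.7% available Cl: 1904 / 0.637 = 2990 g.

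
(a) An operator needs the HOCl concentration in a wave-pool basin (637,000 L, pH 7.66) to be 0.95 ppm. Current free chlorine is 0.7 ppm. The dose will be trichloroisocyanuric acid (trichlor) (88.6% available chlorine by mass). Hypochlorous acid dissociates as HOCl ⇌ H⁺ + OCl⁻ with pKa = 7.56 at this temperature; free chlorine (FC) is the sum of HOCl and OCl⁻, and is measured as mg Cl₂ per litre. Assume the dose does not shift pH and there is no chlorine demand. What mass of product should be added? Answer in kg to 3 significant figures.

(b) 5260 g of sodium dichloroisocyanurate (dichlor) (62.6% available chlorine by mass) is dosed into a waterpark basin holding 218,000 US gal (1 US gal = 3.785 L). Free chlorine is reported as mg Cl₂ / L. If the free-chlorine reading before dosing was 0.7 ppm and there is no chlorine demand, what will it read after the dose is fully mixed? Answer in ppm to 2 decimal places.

(a) [OCl⁻]/[HOCl] = 10^(pH − pKa) = 10^(7.66 − 7.56) = 1.259; fraction as HOCl = 1/(1 + 1.259) = 0.4427.
(a) Free chlorine required for 0.95 ppm HOCl: 0.95 / 0.4427 = 2.146 ppm.
(a) FC to add: 2.146 − 0.7 = 1.446 mg/L as Cl₂.
(a) Cl₂ equivalent: 1.446 mg/L × 637,000 L = 921.1 g.
(a) Product at 88.6% available Cl: 921.1 / 0.886 = 1040 g.

(b) Volume: 218,000 US gal × 3.785 L/gal = 825,130 L.
(b) Available chlorine delivered: 5260 g × 0.626 = 3293 g as Cl₂.
(b) Concentration rise: 3293 g / 825,130 L = 3.991 mg/L = 3.99 ppm.
(b) Final FC: 0.7 + 3.99 = 4.69 ppm.

(a) 1.04 kg; (b) 4.69 ppm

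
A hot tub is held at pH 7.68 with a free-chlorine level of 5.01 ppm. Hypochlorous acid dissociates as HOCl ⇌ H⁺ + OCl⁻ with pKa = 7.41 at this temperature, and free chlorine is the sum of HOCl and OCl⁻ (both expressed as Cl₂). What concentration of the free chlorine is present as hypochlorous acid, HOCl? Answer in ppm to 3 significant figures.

1.75 ppm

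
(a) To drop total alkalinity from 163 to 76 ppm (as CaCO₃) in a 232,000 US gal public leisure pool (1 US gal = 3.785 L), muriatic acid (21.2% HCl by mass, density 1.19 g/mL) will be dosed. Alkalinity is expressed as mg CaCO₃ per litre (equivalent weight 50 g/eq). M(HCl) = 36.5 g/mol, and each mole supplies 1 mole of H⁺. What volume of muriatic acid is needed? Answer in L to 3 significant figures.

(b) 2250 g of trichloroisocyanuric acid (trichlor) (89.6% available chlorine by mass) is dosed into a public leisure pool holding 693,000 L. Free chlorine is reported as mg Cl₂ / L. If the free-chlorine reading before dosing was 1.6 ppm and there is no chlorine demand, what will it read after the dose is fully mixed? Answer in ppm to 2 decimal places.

(a) Volume: 232,000 US gal × 3.785 L/gal = 878,120 L.
(a) Alkalinity to neutralize: (163 − 76) = 87 mg/L as CaCO₃ × 878,120 L = 76,400 g as CaCO₃.
(a) Equivalents of H⁺ required: 76,400 ÷ 50 g/eq = 1528 eq = 1528 mol HCl.
(a) Mass of HCl: 1528 × 36.5 = 55,770 g.
(a) Mass of 21.2% solution: 55,770 / 0.212 = 263,100 g.
(a) Volume: 263,100 g ÷ 1.19 g/mL = 221,100 mL.

(b) Available chlorine delivered: 2250 g × 0.896 = 2016 g as Cl₂.
(b) Concentration rise: 2016 g / 693,000 L = 2.909 mg/L = 2.91 ppm.
(b) Final FC: 1.6 + 2.91 = 4.51 ppm.

(a) 221 L; (b) 4.51 ppm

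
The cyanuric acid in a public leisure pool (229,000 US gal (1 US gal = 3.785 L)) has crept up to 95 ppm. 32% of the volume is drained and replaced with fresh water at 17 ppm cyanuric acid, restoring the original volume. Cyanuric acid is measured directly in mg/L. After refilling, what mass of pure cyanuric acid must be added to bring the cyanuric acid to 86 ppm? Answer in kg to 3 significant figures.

13.8 kg

Volume: 229,000 US gal × 3.785 L/gal = 866,765 L.
After draining 32% and refilling: 95 × 0.68 + 17 × 0.32 = 70.04 ppm.
Deficit to target: 86 − 70.04 = 15.96 mg/L.
Mass: 15.96 mg/L × 866,765 L = 13,830 g cyanuric acid.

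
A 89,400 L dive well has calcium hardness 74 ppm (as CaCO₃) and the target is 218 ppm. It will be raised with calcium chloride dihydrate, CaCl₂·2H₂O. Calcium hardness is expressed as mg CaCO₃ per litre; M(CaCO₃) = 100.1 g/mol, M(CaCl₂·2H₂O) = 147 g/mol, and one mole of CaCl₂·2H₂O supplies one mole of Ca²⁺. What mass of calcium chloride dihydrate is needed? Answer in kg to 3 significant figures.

18.9 kg

Hardness to add: (218 − 74) = 144 mg/L as CaCO₃ × 89,400 L = 12,870 g as CaCO₃.
Moles of Ca²⁺ (1 mol Ca²⁺ ≡ 1 mol CaCO₃): 12,870 / 100.1 g/mol = 128.6 mol.
Mass of CaCl₂·2H₂O: 128.6 × 147 = 18,910 g.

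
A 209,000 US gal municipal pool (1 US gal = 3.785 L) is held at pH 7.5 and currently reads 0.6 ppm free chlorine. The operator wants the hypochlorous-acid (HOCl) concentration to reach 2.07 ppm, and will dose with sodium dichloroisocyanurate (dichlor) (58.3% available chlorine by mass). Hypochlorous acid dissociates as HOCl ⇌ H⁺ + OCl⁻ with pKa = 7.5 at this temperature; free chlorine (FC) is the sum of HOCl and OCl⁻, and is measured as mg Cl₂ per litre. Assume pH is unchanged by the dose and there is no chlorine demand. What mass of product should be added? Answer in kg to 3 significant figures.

Volume: 209,000 US gal × 3.785 L/gal = 791,065 L.
[OCl⁻]/[HOCl] = 10^(pH − pKa) = 10^(7.5 − 7.5) = 1; fraction as HOCl = 1/(1 + 1) = 0.5.
Free chlorine required for 2.07 ppm HOCl: 2.07 / 0.5 = 4.14 ppm.
FC to add: 4.14 − 0.6 = 3.54 mg/L as Cl₂.
Cl₂ equivalent: 3.54 mg/L × 791,065 L = 2800 g.
Product at 58.3% available Cl: 2800 / 0.583 = 4803 g.

4.80 kg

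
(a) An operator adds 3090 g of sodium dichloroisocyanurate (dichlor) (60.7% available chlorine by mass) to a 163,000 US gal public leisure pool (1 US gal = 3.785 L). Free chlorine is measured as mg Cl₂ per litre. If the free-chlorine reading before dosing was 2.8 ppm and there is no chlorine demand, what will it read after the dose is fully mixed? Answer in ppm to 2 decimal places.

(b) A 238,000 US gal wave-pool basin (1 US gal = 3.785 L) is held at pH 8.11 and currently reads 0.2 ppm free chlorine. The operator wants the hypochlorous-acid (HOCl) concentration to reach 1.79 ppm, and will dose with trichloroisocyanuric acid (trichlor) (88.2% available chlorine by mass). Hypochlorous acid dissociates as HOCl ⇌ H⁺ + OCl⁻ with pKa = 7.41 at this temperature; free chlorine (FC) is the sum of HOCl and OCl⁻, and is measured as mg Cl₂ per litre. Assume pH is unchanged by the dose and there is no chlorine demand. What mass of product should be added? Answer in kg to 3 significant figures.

(a) Volume: 163,000 US gal × 3.785 L/gal = 616,955 L.
(a) Available chlorine delivered: 3090 g × 0.607 = 1876 g as Cl₂.
(a) Concentration rise: 1876 g / 616,955 L = 3.04 mg/L = 3.04 ppm.
(a) Final FC: 2.8 + 3.04 = 5.84 ppm.

(b) Volume: 238,000 US gal × 3.785 L/gal = 900,830 L.
(b) [OCl⁻]/[HOCl] = 10^(pH − pKa) = 10^(8.11 − 7.41) = 5.012; fraction as HOCl = 1/(1 + 5.012) = 0.1663.
(b) Free chlorine required for 1.79 ppm HOCl: 1.79 / 0.1663 = 10.76 ppm.
(b) FC to add: 10.76 − 0.2 = 10.56 mg/L as Cl₂.
(b) Cl₂ equivalent: 10.56 mg/L × 900,830 L = 9514 g.
(b) Product at 88.2% available Cl: 9514 / 0.882 = 10,790 g.

(a) 5.84 ppm; (b) 10.8 kg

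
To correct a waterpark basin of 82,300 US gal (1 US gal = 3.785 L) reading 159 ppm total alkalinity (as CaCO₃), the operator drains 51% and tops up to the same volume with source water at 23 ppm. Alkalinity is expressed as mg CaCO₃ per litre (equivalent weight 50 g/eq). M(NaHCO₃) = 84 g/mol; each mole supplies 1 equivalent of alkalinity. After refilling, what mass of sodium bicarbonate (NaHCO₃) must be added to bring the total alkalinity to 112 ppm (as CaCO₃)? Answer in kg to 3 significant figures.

11.7 kg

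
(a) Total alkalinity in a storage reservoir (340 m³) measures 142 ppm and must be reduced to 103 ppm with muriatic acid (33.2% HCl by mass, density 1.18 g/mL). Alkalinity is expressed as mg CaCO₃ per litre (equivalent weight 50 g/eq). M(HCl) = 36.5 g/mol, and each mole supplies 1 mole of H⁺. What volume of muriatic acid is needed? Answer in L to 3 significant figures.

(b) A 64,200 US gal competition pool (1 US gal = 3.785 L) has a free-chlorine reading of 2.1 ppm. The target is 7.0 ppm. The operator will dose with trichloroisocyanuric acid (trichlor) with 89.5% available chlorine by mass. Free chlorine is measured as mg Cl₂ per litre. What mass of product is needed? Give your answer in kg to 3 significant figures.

(a) Volume: 340 m³ = 340,000 L.
(a) Alkalinity to neutralize: (142 − 103) = 39 mg/L as CaCO₃ × 340,000 L = 13,260 g as CaCO₃.
(a) Equivalents of H⁺ required: 13,260 ÷ 50 g/eq = 265.2 eq = 265.2 mol HCl.
(a) Mass of HCl: 265.2 × 36.5 = 9680 g.
(a) Mass of 33.2% solution: 9680 / 0.332 = 29,160 g.
(a) Volume: 29,160 g ÷ 1.18 g/mL = 24,710 mL.

(b) Volume: 64,200 US gal × 3.785 L/gal = 242,997 L.
(b) Chlorine deficit: 7.0 − 2.1 = 4.9 ppm = 4.9 mg/L as Cl₂.
(b) Cl₂ equivalent needed: 4.9 mg/L × 242,997 L = 1,191,000 mg = 1191 g.
(b) Product at 89.5% available chlorine: 1191 / 0.895 = 1330 g.

(a) 24.7 L; (b) 1.33 kg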